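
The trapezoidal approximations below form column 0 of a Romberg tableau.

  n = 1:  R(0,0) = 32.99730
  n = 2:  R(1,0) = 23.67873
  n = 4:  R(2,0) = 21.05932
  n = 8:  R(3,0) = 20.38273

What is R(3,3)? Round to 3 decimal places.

R(1,1) = (4·23.67873 − 32.99730) / 3 = 20.57254
R(2,1) = 21.05932 + (21.05932 − 23.67873)/3 = 20.18618
R(3,1) = 20.38273 + (20.38273 − 21.05932)/3 = 20.15720
R(2,2) = (16·20.18618 − 20.57254) / 15 = 20.16042
R(3,2) = 20.15720 + (20.15720 − 20.18618)/15 = 20.15527
R(3,3) = (64·20.15527 − 20.16042) / 63 = 20.15519
(Column j=1 coincides with Simpson's rule on the same nodes.)

20.155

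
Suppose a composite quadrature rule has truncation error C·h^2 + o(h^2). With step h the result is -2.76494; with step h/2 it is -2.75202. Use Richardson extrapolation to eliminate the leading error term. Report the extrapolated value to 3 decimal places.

The leading error scales as h^2; refining by a factor of 2 reduces it by 2^2 = 4.
Extrapolated value = (4·A(h/2) − A(h)) / (4 − 1)
= (4·(-2.75202) − (-2.76494)) / 3
= -8.24314 / 3 = -2.74771

-2.748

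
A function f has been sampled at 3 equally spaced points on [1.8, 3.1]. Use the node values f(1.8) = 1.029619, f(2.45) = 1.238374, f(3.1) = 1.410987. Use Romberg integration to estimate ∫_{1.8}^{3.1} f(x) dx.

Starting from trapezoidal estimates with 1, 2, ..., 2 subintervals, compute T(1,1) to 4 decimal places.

T(0,0) (trapezoid, 1 panel, h=1.3000): 1.586394
T(1,0) (trapezoid, 2 panels, h=0.6500): 1.598140
T(1,1) = 1.598140 + (1.598140 − 1.586394)/3 = 1.602055

1.6021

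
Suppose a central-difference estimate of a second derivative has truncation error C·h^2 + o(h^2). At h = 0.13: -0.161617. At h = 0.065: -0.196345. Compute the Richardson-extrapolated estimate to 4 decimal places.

The leading error scales as h^2; refining by a factor of 2 reduces it by 2^2 = 4.
Extrapolated value = (4·A(h/2) − A(h)) / (4 − 1)
= (4·(-0.196345) − (-0.161617)) / 3
= -0.623763 / 3 = -0.207921

-0.2079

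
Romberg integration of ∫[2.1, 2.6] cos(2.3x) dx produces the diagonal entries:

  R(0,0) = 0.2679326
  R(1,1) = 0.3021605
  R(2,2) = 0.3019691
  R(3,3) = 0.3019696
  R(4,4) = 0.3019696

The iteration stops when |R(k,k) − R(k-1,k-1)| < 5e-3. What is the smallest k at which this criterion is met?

|R(1,1) − R(0,0)| = 0.0342279 ≥ 5e-3
|R(2,2) − R(1,1)| = 0.0001914 < 5e-3

k = 2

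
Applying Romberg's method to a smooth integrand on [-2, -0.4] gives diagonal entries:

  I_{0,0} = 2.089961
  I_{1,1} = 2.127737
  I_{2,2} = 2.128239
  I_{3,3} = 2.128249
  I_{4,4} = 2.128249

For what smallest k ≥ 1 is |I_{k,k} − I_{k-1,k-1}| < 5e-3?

|I_{1,1} − I_{0,0}| = 0.037776 ≥ 5e-3
|I_{2,2} − I_{1,1}| = 0.000502 < 5e-3

k = 2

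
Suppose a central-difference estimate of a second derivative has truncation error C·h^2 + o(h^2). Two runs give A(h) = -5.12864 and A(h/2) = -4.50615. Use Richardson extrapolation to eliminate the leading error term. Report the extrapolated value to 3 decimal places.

-4.299

The leading error scales as h^2; refining by a factor of 2 reduces it by 2^2 = 4.
Extrapolated value = (4·A(h/2) − A(h)) / (4 − 1)
= (4·(-4.50615) − (-5.12864)) / 3
= -12.89596 / 3 = -4.29865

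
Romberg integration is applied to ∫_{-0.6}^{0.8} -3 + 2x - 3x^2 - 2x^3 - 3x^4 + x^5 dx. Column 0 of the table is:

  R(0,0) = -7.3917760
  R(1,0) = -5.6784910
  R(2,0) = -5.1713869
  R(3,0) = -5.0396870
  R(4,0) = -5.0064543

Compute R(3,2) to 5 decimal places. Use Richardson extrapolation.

R(2,1) = -5.1713869 + (-5.1713869 − (-5.6784910))/3 = -5.0023522
R(3,1) = -5.0396870 + (-5.0396870 − (-5.1713869))/3 = -4.9957870
R(3,2) = (16·(-4.9957870) − (-5.0023522)) / 15 = -4.9953493

-4.99535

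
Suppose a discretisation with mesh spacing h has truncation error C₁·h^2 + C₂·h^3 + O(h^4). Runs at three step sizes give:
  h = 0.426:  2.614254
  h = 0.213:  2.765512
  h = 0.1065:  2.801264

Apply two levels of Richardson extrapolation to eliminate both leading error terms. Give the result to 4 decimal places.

2.8128

First eliminate the h^2 term (factor 2^2 = 4):
  B₁ = (4·2.765512 − 2.614254)/3 = 2.815931
  B₂ = (4·2.801264 − 2.765512)/3 = 2.813181
Then eliminate the h^3 term (factor 2^3 = 8):
  (8·2.813181 − 2.815931)/7 = 2.812788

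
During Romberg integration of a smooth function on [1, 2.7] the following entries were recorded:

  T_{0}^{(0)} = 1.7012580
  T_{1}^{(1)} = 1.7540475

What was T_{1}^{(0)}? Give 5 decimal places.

1.74085

From T_{1}^{(1)} = (4·T_{1}^{(0)} − T_{0}^{(0)})/3, solve for T_{1}^{(0)}:
4·T_{1}^{(0)} = 3·1.7540475 + 1.7012580 = 6.9634005
T_{1}^{(0)} = 1.7408501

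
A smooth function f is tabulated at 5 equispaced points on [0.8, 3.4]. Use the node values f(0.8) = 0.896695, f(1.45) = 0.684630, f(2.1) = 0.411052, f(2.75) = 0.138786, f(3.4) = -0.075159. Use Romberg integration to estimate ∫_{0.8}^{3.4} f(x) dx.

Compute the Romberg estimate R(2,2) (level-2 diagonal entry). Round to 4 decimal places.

1.0698

R(0,0) (trapezoid, 1 panel, h=2.6000): 1.067997
R(1,0) (trapezoid, 2 panels, h=1.3000): 1.068366
R(2,0) (trapezoid, 4 panels, h=0.6500): 1.069403
R(1,1) = 1.068366 + (1.068366 − 1.067997)/3 = 1.068489
R(2,1) = 1.069403 + (1.069403 − 1.068366)/3 = 1.069749
R(2,2) = 1.069749 + (1.069749 − 1.068489)/15 = 1.069833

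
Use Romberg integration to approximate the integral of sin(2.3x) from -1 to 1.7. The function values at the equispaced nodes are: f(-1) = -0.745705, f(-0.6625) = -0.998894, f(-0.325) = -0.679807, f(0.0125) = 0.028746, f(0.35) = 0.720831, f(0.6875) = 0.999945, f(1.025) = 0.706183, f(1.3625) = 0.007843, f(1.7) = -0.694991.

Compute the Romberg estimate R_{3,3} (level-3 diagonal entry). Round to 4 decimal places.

R_{0,0} (trapezoid, 1 panel, h=2.7000): -1.944940
R_{1,0} (trapezoid, 2 panels, h=1.3500): 0.000652
R_{2,0} (trapezoid, 4 panels, h=0.6750): 0.018130
R_{3,0} (trapezoid, 8 panels, h=0.3375): 0.021768
R_{1,1} = 0.000652 + (0.000652 − (-1.944940))/3 = 0.649183
R_{2,1} = 0.018130 + (0.018130 − 0.000652)/3 = 0.023956
R_{3,1} = 0.021768 + (0.021768 − 0.018130)/3 = 0.022981
R_{2,2} = 0.023956 + (0.023956 − 0.649183)/15 = -0.017726
R_{3,2} = 0.022981 + (0.022981 − 0.023956)/15 = 0.022916
R_{3,3} = 0.022916 + (0.022916 − (-0.017726))/63 = 0.023561

0.0236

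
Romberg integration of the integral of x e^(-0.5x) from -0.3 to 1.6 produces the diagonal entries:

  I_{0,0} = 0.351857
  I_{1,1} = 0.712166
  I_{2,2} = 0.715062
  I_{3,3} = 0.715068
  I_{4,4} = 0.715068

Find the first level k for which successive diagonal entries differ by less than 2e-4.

|I_{1,1} − I_{0,0}| = 0.360309 ≥ 2e-4
|I_{2,2} − I_{1,1}| = 0.002896 ≥ 2e-4
|I_{3,3} − I_{2,2}| = 0.000006 < 2e-4

k = 3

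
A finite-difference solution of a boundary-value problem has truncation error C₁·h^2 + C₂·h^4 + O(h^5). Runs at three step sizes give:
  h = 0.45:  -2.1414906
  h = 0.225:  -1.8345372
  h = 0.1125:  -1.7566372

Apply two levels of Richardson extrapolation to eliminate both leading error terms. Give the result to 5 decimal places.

-1.73057

First eliminate the h^2 term (factor 2^2 = 4):
  B₁ = (4·(-1.8345372) − (-2.1414906))/3 = -1.7322194
  B₂ = (4·(-1.7566372) − (-1.8345372))/3 = -1.7306705
Then eliminate the h^4 term (factor 2^4 = 16):
  (16·(-1.7306705) − (-1.7322194))/15 = -1.7305672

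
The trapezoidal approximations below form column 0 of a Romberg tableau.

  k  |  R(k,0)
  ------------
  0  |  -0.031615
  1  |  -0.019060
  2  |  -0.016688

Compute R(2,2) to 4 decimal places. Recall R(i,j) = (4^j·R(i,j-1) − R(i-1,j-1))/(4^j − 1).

R(1,1) = (4·(-0.019060) − (-0.031615)) / 3 = -0.014875
R(2,1) = (4·(-0.016688) − (-0.019060)) / 3 = -0.015897
R(2,2) = -0.015897 + (-0.015897 − (-0.014875))/15 = -0.015965
(Column j=1 coincides with Simpson's rule on the same nodes.)

-0.0160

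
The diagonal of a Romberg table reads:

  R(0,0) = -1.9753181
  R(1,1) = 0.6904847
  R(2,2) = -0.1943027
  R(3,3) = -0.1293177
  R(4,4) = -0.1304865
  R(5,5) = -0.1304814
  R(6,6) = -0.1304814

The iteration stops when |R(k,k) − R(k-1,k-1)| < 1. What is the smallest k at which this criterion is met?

k = 2

|R(1,1) − R(0,0)| = 2.6658028 ≥ 1
|R(2,2) − R(1,1)| = 0.8847874 < 1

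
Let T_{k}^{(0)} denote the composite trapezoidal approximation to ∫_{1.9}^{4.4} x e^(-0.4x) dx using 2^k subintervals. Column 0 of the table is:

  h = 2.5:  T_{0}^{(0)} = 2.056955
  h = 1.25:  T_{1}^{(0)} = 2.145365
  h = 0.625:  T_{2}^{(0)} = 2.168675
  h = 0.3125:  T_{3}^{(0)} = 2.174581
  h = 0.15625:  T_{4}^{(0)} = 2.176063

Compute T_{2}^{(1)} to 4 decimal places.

2.1764

T_{2}^{(1)} = 2.168675 + (2.168675 − 2.145365)/3 = 2.176445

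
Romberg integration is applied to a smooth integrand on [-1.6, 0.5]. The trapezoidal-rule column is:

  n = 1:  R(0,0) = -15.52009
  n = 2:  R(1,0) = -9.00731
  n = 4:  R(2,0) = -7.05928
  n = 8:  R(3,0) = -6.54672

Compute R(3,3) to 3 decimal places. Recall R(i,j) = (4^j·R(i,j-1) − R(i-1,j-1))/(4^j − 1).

-6.373

Richardson extrapolation on the trapezoidal column (denominator 4−1=3):
R(1,1) = (4·(-9.00731) − (-15.52009)) / 3 = -6.83638
R(2,1) = -7.05928 + (-7.05928 − (-9.00731))/3 = -6.40994
R(3,1) = (4·(-6.54672) − (-7.05928)) / 3 = -6.37587
R(2,2) = -6.40994 + (-6.40994 − (-6.83638))/15 = -6.38151
R(3,2) = (16·(-6.37587) − (-6.40994)) / 15 = -6.37360
R(3,3) = (64·(-6.37360) − (-6.38151)) / 63 = -6.37347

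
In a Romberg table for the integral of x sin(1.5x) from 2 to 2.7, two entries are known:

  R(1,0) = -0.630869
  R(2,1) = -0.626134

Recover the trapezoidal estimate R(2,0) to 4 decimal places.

From R(2,1) = (4·R(2,0) − R(1,0))/3, solve for R(2,0):
4·R(2,0) = 3·(-0.626134) + (-0.630869) = -2.509271
R(2,0) = -0.627318

-0.6273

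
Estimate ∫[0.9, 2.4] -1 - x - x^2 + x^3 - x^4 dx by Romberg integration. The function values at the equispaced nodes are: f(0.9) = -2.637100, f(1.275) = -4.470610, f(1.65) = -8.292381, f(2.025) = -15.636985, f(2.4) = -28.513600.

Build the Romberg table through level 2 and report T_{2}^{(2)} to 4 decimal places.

T_{0}^{(0)} (trapezoid, 1 panel, h=1.5000): -23.363025
T_{1}^{(0)} (trapezoid, 2 panels, h=0.7500): -17.900798
T_{2}^{(0)} (trapezoid, 4 panels, h=0.3750): -16.490747
T_{1}^{(1)} = -17.900798 + (-17.900798 − (-23.363025))/3 = -16.080056
T_{2}^{(1)} = -16.490747 + (-16.490747 − (-17.900798))/3 = -16.020730
T_{2}^{(2)} = -16.020730 + (-16.020730 − (-16.080056))/15 = -16.016775

-16.0168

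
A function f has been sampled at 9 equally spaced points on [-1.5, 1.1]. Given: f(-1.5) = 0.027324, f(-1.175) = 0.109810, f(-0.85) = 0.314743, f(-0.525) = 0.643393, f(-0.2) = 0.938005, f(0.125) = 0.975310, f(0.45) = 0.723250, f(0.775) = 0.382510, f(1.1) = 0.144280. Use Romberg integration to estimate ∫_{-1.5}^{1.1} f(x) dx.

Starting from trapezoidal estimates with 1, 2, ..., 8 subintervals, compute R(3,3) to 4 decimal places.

1.3634

R(0,0) (trapezoid, 1 panel, h=2.6000): 0.223085
R(1,0) (trapezoid, 2 panels, h=1.3000): 1.330949
R(2,0) (trapezoid, 4 panels, h=0.6500): 1.340170
R(3,0) (trapezoid, 8 panels, h=0.3250): 1.356167
R(1,1) = 1.330949 + (1.330949 − 0.223085)/3 = 1.700237
R(2,1) = 1.340170 + (1.340170 − 1.330949)/3 = 1.343244
R(3,1) = 1.356167 + (1.356167 − 1.340170)/3 = 1.361499
R(2,2) = 1.343244 + (1.343244 − 1.700237)/15 = 1.319444
R(3,2) = 1.361499 + (1.361499 − 1.343244)/15 = 1.362716
R(3,3) = 1.362716 + (1.362716 − 1.319444)/63 = 1.363403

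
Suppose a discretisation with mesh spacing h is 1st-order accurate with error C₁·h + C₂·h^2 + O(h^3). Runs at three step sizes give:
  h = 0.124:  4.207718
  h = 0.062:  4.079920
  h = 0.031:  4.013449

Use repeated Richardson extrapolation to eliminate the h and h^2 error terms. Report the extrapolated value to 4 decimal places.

3.9453

First eliminate the h term (factor 2^1 = 2):
  B₁ = (2·4.079920 − 4.207718)/1 = 3.952122
  B₂ = (2·4.013449 − 4.079920)/1 = 3.946978
Then eliminate the h^2 term (factor 2^2 = 4):
  (4·3.946978 − 3.952122)/3 = 3.945263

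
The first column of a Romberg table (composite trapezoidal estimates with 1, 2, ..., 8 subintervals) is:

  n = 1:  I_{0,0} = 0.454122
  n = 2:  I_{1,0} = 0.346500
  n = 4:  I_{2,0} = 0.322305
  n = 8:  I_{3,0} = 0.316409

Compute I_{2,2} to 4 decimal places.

0.3145

I_{1,1} = (4·0.346500 − 0.454122) / 3 = 0.310626
I_{2,1} = (4·0.322305 − 0.346500) / 3 = 0.314240
I_{2,2} = (16·0.314240 − 0.310626) / 15 = 0.314481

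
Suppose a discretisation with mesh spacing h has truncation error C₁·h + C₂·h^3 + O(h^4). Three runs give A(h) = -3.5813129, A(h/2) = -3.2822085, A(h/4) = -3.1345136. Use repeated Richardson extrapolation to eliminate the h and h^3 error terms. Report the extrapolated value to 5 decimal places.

-2.98735

First eliminate the h term (factor 2^1 = 2):
  B₁ = (2·(-3.2822085) − (-3.5813129))/1 = -2.9831041
  B₂ = (2·(-3.1345136) − (-3.2822085))/1 = -2.9868187
Then eliminate the h^3 term (factor 2^3 = 8):
  (8·(-2.9868187) − (-2.9831041))/7 = -2.9873494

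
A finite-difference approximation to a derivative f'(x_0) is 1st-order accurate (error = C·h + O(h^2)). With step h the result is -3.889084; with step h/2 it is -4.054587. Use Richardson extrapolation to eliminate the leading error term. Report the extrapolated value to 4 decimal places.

The leading error scales as h; refining by a factor of 2 reduces it by 2^1 = 2.
Extrapolated value = (2·A(h/2) − A(h)) / (2 − 1)
= (2·(-4.054587) − (-3.889084)) / 1
= -4.220090 / 1 = -4.220090

-4.2201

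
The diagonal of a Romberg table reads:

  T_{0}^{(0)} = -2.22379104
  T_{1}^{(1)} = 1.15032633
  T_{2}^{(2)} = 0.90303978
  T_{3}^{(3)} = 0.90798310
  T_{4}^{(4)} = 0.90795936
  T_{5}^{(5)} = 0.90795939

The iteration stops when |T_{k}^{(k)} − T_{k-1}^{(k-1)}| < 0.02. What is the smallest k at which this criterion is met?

|T_{1}^{(1)} − T_{0}^{(0)}| = 3.37411737 ≥ 0.02
|T_{2}^{(2)} − T_{1}^{(1)}| = 0.24728655 ≥ 0.02
|T_{3}^{(3)} − T_{2}^{(2)}| = 0.00494332 < 0.02

k = 3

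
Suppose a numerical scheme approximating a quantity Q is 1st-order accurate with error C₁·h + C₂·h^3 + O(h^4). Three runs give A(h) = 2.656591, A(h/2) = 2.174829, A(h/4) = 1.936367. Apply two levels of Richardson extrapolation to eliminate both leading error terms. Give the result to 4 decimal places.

First eliminate the h term (factor 2^1 = 2):
  B₁ = (2·2.174829 − 2.656591)/1 = 1.693067
  B₂ = (2·1.936367 − 2.174829)/1 = 1.697905
Then eliminate the h^3 term (factor 2^3 = 8):
  (8·1.697905 − 1.693067)/7 = 1.698596

1.6986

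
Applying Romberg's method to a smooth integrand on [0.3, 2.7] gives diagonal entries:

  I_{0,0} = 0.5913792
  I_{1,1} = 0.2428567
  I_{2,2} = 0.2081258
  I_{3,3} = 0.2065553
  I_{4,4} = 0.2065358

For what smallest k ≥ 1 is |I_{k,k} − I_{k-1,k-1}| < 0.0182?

k = 3

|I_{1,1} − I_{0,0}| = 0.3485225 ≥ 0.0182
|I_{2,2} − I_{1,1}| = 0.0347309 ≥ 0.0182
|I_{3,3} − I_{2,2}| = 0.0015705 < 0.0182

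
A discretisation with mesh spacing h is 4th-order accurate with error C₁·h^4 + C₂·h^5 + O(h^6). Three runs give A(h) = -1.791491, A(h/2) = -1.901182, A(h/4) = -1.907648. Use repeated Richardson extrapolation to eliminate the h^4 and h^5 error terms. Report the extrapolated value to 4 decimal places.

First eliminate the h^4 term (factor 2^4 = 16):
  B₁ = (16·(-1.901182) − (-1.791491))/15 = -1.908495
  B₂ = (16·(-1.907648) − (-1.901182))/15 = -1.908079
Then eliminate the h^5 term (factor 2^5 = 32):
  (32·(-1.908079) − (-1.908495))/31 = -1.908066

-1.9081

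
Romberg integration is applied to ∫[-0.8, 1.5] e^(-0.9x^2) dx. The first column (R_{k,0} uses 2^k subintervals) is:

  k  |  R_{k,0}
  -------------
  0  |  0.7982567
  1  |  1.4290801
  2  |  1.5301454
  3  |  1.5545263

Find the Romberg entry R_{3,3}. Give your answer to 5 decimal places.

R_{1,1} = 1.4290801 + (1.4290801 − 0.7982567)/3 = 1.6393546
R_{2,1} = 1.5301454 + (1.5301454 − 1.4290801)/3 = 1.5638338
R_{3,1} = 1.5545263 + (1.5545263 − 1.5301454)/3 = 1.5626533
R_{2,2} = (16·1.5638338 − 1.6393546) / 15 = 1.5587991
R_{3,2} = (16·1.5626533 − 1.5638338) / 15 = 1.5625746
R_{3,3} = 1.5625746 + (1.5625746 − 1.5587991)/63 = 1.5626345
(Column j=1 coincides with Simpson's rule on the same nodes.)

1.56263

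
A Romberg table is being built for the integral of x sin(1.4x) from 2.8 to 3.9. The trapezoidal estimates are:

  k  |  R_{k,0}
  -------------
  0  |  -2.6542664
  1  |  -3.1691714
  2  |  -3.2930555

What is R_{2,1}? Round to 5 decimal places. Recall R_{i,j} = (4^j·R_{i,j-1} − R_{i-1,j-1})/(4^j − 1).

-3.33435

Richardson extrapolation on the trapezoidal column (denominator 4−1=3):
R_{2,1} = -3.2930555 + (-3.2930555 − (-3.1691714))/3 = -3.3343502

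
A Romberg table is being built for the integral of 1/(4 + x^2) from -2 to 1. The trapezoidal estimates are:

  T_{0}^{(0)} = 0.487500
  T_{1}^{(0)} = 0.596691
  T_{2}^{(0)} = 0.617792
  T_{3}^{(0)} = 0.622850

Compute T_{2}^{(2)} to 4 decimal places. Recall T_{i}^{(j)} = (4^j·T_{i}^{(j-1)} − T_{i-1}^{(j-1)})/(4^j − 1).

T_{1}^{(1)} = 0.596691 + (0.596691 − 0.487500)/3 = 0.633088
T_{2}^{(1)} = 0.617792 + (0.617792 − 0.596691)/3 = 0.624826
T_{2}^{(2)} = (16·0.624826 − 0.633088) / 15 = 0.624275

0.6243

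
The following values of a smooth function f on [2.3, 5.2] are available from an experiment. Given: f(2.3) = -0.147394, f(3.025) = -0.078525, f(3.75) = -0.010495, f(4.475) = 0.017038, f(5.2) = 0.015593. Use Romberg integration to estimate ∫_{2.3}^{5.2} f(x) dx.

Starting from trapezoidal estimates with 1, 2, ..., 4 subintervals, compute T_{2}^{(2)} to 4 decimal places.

T_{0}^{(0)} (trapezoid, 1 panel, h=2.9000): -0.191111
T_{1}^{(0)} (trapezoid, 2 panels, h=1.4500): -0.110773
T_{2}^{(0)} (trapezoid, 4 panels, h=0.7250): -0.099965
T_{1}^{(1)} = -0.110773 + (-0.110773 − (-0.191111))/3 = -0.083994
T_{2}^{(1)} = -0.099965 + (-0.099965 − (-0.110773))/3 = -0.096362
T_{2}^{(2)} = -0.096362 + (-0.096362 − (-0.083994))/15 = -0.097187

-0.0972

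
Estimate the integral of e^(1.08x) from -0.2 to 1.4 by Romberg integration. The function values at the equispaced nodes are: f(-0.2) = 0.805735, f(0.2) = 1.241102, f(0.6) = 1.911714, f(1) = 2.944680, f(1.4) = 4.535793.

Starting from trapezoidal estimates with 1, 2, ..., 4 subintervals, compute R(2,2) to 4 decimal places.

R(0,0) (trapezoid, 1 panel, h=1.6000): 4.273222
R(1,0) (trapezoid, 2 panels, h=0.8000): 3.665982
R(2,0) (trapezoid, 4 panels, h=0.4000): 3.507304
R(1,1) = 3.665982 + (3.665982 − 4.273222)/3 = 3.463569
R(2,1) = 3.507304 + (3.507304 − 3.665982)/3 = 3.454411
R(2,2) = 3.454411 + (3.454411 − 3.463569)/15 = 3.453800

3.4538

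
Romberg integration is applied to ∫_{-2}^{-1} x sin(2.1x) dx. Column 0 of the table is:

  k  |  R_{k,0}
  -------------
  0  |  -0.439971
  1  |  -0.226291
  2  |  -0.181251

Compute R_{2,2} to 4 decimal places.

-0.1670

Richardson extrapolation on the trapezoidal column (denominator 4−1=3):
R_{1,1} = (4·(-0.226291) − (-0.439971)) / 3 = -0.155064
R_{2,1} = (4·(-0.181251) − (-0.226291)) / 3 = -0.166238
R_{2,2} = -0.166238 + (-0.166238 − (-0.155064))/15 = -0.166983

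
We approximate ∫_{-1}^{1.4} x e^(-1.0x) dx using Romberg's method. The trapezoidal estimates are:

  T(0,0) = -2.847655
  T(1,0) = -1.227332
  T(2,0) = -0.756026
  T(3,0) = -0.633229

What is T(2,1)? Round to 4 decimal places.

Richardson extrapolation on the trapezoidal column (denominator 4−1=3):
T(2,1) = -0.756026 + (-0.756026 − (-1.227332))/3 = -0.598924

-0.5989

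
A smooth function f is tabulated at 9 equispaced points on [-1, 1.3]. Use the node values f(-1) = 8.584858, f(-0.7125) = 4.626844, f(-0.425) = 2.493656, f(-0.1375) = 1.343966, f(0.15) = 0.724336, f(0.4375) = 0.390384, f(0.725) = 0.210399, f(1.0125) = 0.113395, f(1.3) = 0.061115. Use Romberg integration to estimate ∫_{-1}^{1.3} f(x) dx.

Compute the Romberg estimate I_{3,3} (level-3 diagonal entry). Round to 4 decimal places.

3.9647

I_{0,0} (trapezoid, 1 panel, h=2.3000): 9.942869
I_{1,0} (trapezoid, 2 panels, h=1.1500): 5.804421
I_{2,0} (trapezoid, 4 panels, h=0.5750): 4.457042
I_{3,0} (trapezoid, 8 panels, h=0.2875): 4.089965
I_{1,1} = 5.804421 + (5.804421 − 9.942869)/3 = 4.424938
I_{2,1} = 4.457042 + (4.457042 − 5.804421)/3 = 4.007916
I_{3,1} = 4.089965 + (4.089965 − 4.457042)/3 = 3.967606
I_{2,2} = 4.007916 + (4.007916 − 4.424938)/15 = 3.980115
I_{3,2} = 3.967606 + (3.967606 − 4.007916)/15 = 3.964919
I_{3,3} = 3.964919 + (3.964919 − 3.980115)/63 = 3.964678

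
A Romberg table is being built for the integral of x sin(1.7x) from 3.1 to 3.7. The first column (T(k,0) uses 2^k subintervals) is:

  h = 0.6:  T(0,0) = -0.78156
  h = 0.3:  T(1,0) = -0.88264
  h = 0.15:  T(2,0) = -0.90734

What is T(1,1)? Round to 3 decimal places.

T(1,1) = (4·(-0.88264) − (-0.78156)) / 3 = -0.91633

-0.916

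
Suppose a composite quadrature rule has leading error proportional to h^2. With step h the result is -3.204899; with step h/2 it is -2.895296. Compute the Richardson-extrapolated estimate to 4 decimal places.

-2.7921

The leading error scales as h^2; refining by a factor of 2 reduces it by 2^2 = 4.
Extrapolated value = (4·A(h/2) − A(h)) / (4 − 1)
= (4·(-2.895296) − (-3.204899)) / 3
= -8.376285 / 3 = -2.792095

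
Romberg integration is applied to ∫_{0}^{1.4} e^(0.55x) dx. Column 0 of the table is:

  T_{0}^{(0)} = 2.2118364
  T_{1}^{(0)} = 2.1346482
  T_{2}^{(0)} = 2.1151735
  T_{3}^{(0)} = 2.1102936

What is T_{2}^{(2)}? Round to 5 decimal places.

Richardson extrapolation on the trapezoidal column (denominator 4−1=3):
T_{1}^{(1)} = 2.1346482 + (2.1346482 − 2.2118364)/3 = 2.1089188
T_{2}^{(1)} = (4·2.1151735 − 2.1346482) / 3 = 2.1086819
T_{2}^{(2)} = 2.1086819 + (2.1086819 − 2.1089188)/15 = 2.1086661
(Column j=1 coincides with Simpson's rule on the same nodes.)

2.10867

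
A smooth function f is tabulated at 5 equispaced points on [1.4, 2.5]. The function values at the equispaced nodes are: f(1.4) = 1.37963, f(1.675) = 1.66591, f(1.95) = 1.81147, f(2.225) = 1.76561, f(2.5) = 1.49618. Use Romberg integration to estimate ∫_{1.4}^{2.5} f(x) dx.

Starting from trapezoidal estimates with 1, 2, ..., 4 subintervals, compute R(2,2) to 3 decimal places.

1.854

R(0,0) (trapezoid, 1 panel, h=1.1000): 1.58170
R(1,0) (trapezoid, 2 panels, h=0.5500): 1.78716
R(2,0) (trapezoid, 4 panels, h=0.2750): 1.83725
R(1,1) = 1.78716 + (1.78716 − 1.58170)/3 = 1.85565
R(2,1) = 1.83725 + (1.83725 − 1.78716)/3 = 1.85395
R(2,2) = 1.85395 + (1.85395 − 1.85565)/15 = 1.85384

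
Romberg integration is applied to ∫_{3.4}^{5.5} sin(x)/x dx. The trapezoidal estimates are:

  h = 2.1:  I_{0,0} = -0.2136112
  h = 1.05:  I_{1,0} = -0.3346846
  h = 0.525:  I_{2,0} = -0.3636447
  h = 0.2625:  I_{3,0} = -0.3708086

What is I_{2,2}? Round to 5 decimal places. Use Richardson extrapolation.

Richardson extrapolation on the trapezoidal column (denominator 4−1=3):
I_{1,1} = -0.3346846 + (-0.3346846 − (-0.2136112))/3 = -0.3750424
I_{2,1} = -0.3636447 + (-0.3636447 − (-0.3346846))/3 = -0.3732981
I_{2,2} = (16·(-0.3732981) − (-0.3750424)) / 15 = -0.3731818

-0.37318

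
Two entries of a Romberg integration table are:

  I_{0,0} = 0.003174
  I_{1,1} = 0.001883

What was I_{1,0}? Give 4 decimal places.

0.0022

From I_{1,1} = (4·I_{1,0} − I_{0,0})/3, solve for I_{1,0}:
4·I_{1,0} = 3·0.001883 + 0.003174 = 0.008823
I_{1,0} = 0.002206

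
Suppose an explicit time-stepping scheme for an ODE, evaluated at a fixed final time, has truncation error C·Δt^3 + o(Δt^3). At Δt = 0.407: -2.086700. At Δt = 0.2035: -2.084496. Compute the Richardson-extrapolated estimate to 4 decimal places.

Extrapolated value = (8·A(Δt/2) − A(Δt)) / (8 − 1)
= (8·(-2.084496) − (-2.086700)) / 7
= -14.589268 / 7 = -2.084181

-2.0842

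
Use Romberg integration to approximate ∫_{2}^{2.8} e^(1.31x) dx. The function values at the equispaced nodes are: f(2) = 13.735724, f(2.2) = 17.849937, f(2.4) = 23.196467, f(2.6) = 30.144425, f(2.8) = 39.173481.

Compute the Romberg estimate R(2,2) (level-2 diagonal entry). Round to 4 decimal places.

R(0,0) (trapezoid, 1 panel, h=0.8000): 21.163682
R(1,0) (trapezoid, 2 panels, h=0.4000): 19.860428
R(2,0) (trapezoid, 4 panels, h=0.2000): 19.529086
R(1,1) = 19.860428 + (19.860428 − 21.163682)/3 = 19.426010
R(2,1) = 19.529086 + (19.529086 − 19.860428)/3 = 19.418639
R(2,2) = 19.418639 + (19.418639 − 19.426010)/15 = 19.418148

19.4181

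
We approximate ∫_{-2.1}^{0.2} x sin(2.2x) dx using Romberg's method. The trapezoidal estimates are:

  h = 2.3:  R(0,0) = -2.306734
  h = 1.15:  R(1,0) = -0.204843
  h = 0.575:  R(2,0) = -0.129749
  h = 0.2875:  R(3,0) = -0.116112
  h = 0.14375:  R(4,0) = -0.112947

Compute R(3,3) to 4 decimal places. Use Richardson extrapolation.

R(1,1) = -0.204843 + (-0.204843 − (-2.306734))/3 = 0.495787
R(2,1) = (4·(-0.129749) − (-0.204843)) / 3 = -0.104718
R(3,1) = (4·(-0.116112) − (-0.129749)) / 3 = -0.111566
R(2,2) = -0.104718 + (-0.104718 − 0.495787)/15 = -0.144752
R(3,2) = (16·(-0.111566) − (-0.104718)) / 15 = -0.112023
R(3,3) = -0.112023 + (-0.112023 − (-0.144752))/63 = -0.111503

-0.1115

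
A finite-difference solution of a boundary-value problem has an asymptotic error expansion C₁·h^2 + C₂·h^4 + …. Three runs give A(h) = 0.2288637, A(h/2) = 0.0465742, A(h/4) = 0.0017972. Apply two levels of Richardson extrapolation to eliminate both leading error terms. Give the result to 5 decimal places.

First eliminate the h^2 term (factor 2^2 = 4):
  B₁ = (4·0.0465742 − 0.2288637)/3 = -0.0141890
  B₂ = (4·0.0017972 − 0.0465742)/3 = -0.0131285
Then eliminate the h^4 term (factor 2^4 = 16):
  (16·(-0.0131285) − (-0.0141890))/15 = -0.0130578

-0.01306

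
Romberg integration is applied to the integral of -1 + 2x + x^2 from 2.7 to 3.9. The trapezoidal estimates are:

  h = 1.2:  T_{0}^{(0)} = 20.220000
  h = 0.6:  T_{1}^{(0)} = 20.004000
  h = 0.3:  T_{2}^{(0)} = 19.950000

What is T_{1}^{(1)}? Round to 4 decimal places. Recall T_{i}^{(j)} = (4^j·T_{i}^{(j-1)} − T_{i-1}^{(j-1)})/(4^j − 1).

Richardson extrapolation on the trapezoidal column (denominator 4−1=3):
T_{1}^{(1)} = 20.004000 + (20.004000 − 20.220000)/3 = 19.932000

19.9320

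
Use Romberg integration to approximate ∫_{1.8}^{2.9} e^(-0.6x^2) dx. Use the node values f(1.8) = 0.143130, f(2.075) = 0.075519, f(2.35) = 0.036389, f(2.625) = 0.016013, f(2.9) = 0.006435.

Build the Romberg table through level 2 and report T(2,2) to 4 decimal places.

T(0,0) (trapezoid, 1 panel, h=1.1000): 0.082261
T(1,0) (trapezoid, 2 panels, h=0.5500): 0.061144
T(2,0) (trapezoid, 4 panels, h=0.2750): 0.055743
T(1,1) = 0.061144 + (0.061144 − 0.082261)/3 = 0.054105
T(2,1) = 0.055743 + (0.055743 − 0.061144)/3 = 0.053943
T(2,2) = 0.053943 + (0.053943 − 0.054105)/15 = 0.053932

0.0539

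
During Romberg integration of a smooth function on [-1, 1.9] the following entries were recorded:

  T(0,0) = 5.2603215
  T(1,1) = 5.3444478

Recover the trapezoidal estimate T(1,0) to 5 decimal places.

5.32342

From T(1,1) = (4·T(1,0) − T(0,0))/3, solve for T(1,0):
4·T(1,0) = 3·5.3444478 + 5.2603215 = 21.2936649
T(1,0) = 5.3234162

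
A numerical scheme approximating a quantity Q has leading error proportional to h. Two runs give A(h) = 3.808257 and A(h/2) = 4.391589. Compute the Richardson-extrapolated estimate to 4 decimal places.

4.9749

The leading error scales as h; refining by a factor of 2 reduces it by 2^1 = 2.
Extrapolated value = (2·A(h/2) − A(h)) / (2 − 1)
= (2·4.391589 − 3.808257) / 1
= 4.974921 / 1 = 4.974921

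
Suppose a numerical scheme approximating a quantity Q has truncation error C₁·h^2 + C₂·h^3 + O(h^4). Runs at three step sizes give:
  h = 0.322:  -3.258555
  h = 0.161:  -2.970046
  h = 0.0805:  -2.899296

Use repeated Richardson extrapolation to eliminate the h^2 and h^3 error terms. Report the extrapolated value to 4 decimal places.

-2.8760

First eliminate the h^2 term (factor 2^2 = 4):
  B₁ = (4·(-2.970046) − (-3.258555))/3 = -2.873876
  B₂ = (4·(-2.899296) − (-2.970046))/3 = -2.875713
Then eliminate the h^3 term (factor 2^3 = 8):
  (8·(-2.875713) − (-2.873876))/7 = -2.875975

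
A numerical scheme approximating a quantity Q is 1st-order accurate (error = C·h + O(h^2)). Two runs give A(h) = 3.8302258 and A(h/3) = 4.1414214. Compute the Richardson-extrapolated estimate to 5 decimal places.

The leading error scales as h; refining by a factor of 3 reduces it by 3^1 = 3.
Extrapolated value = (3·A(h/3) − A(h)) / (3 − 1)
= (3·4.1414214 − 3.8302258) / 2
= 8.5940384 / 2 = 4.2970192

4.29702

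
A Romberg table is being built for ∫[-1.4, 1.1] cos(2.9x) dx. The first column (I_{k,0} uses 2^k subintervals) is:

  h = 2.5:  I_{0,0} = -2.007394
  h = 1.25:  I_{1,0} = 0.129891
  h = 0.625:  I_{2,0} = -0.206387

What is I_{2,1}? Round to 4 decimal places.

-0.3185

I_{2,1} = -0.206387 + (-0.206387 − 0.129891)/3 = -0.318480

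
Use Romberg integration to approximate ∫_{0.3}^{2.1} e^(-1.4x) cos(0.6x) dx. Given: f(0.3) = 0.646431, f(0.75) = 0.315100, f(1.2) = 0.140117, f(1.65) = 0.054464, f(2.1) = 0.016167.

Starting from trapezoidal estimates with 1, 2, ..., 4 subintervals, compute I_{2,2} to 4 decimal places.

I_{0,0} (trapezoid, 1 panel, h=1.8000): 0.596338
I_{1,0} (trapezoid, 2 panels, h=0.9000): 0.424274
I_{2,0} (trapezoid, 4 panels, h=0.4500): 0.378441
I_{1,1} = 0.424274 + (0.424274 − 0.596338)/3 = 0.366919
I_{2,1} = 0.378441 + (0.378441 − 0.424274)/3 = 0.363163
I_{2,2} = 0.363163 + (0.363163 − 0.366919)/15 = 0.362913

0.3629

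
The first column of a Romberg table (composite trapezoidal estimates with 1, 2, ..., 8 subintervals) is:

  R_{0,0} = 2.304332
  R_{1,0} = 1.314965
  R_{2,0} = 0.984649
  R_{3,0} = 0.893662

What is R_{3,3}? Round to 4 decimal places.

Richardson extrapolation on the trapezoidal column (denominator 4−1=3):
R_{1,1} = 1.314965 + (1.314965 − 2.304332)/3 = 0.985176
R_{2,1} = 0.984649 + (0.984649 − 1.314965)/3 = 0.874544
R_{3,1} = 0.893662 + (0.893662 − 0.984649)/3 = 0.863333
R_{2,2} = 0.874544 + (0.874544 − 0.985176)/15 = 0.867169
R_{3,2} = 0.863333 + (0.863333 − 0.874544)/15 = 0.862586
R_{3,3} = 0.862586 + (0.862586 − 0.867169)/63 = 0.862513

0.8625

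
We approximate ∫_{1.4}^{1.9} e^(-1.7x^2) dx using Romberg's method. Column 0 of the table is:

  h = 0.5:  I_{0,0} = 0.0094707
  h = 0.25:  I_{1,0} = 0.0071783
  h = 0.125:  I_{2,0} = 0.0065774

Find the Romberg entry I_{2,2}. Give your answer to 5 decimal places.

Richardson extrapolation on the trapezoidal column (denominator 4−1=3):
I_{1,1} = (4·0.0071783 − 0.0094707) / 3 = 0.0064142
I_{2,1} = (4·0.0065774 − 0.0071783) / 3 = 0.0063771
I_{2,2} = 0.0063771 + (0.0063771 − 0.0064142)/15 = 0.0063746

0.00637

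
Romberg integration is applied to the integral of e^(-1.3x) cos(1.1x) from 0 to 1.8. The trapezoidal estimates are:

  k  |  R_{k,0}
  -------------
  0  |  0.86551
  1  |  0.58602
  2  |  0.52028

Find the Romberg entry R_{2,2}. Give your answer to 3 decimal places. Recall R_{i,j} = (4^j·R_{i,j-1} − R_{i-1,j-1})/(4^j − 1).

Richardson extrapolation on the trapezoidal column (denominator 4−1=3):
R_{1,1} = 0.58602 + (0.58602 − 0.86551)/3 = 0.49286
R_{2,1} = (4·0.52028 − 0.58602) / 3 = 0.49837
R_{2,2} = (16·0.49837 − 0.49286) / 15 = 0.49874
(Column j=1 coincides with Simpson's rule on the same nodes.)

0.499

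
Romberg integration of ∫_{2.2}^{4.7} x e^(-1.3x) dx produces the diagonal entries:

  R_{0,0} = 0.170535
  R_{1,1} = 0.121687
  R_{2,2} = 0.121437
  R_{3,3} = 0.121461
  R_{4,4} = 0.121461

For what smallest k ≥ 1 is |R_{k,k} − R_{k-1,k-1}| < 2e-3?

|R_{1,1} − R_{0,0}| = 0.048848 ≥ 2e-3
|R_{2,2} − R_{1,1}| = 0.000250 < 2e-3

k = 2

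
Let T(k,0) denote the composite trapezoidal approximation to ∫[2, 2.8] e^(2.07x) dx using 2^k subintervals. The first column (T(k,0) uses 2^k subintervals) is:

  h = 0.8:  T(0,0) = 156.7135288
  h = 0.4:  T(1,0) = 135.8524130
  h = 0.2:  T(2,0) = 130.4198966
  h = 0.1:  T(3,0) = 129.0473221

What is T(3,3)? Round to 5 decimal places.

128.58849

Richardson extrapolation on the trapezoidal column (denominator 4−1=3):
T(1,1) = (4·135.8524130 − 156.7135288) / 3 = 128.8987077
T(2,1) = (4·130.4198966 − 135.8524130) / 3 = 128.6090578
T(3,1) = (4·129.0473221 − 130.4198966) / 3 = 128.5897973
T(2,2) = 128.6090578 + (128.6090578 − 128.8987077)/15 = 128.5897478
T(3,2) = 128.5897973 + (128.5897973 − 128.6090578)/15 = 128.5885133
T(3,3) = 128.5885133 + (128.5885133 − 128.5897478)/63 = 128.5884937
(Column j=1 coincides with Simpson's rule on the same nodes.)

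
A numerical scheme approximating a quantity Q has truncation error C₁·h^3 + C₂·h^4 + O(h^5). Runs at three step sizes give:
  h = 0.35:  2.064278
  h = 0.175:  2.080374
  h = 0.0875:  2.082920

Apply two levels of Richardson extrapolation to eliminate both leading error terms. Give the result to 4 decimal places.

First eliminate the h^3 term (factor 2^3 = 8):
  B₁ = (8·2.080374 − 2.064278)/7 = 2.082673
  B₂ = (8·2.082920 − 2.080374)/7 = 2.083284
Then eliminate the h^4 term (factor 2^4 = 16):
  (16·2.083284 − 2.082673)/15 = 2.083325

2.0833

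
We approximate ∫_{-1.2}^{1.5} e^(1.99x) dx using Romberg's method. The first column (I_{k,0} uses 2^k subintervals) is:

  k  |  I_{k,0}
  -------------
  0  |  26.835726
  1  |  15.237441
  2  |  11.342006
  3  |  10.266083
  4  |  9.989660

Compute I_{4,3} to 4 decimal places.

Richardson extrapolation on the trapezoidal column (denominator 4−1=3):
I_{2,1} = (4·11.342006 − 15.237441) / 3 = 10.043528
I_{3,1} = 10.266083 + (10.266083 − 11.342006)/3 = 9.907442
I_{4,1} = (4·9.989660 − 10.266083) / 3 = 9.897519
I_{3,2} = (16·9.907442 − 10.043528) / 15 = 9.898370
I_{4,2} = 9.897519 + (9.897519 − 9.907442)/15 = 9.896857
I_{4,3} = 9.896857 + (9.896857 − 9.898370)/63 = 9.896833

9.8968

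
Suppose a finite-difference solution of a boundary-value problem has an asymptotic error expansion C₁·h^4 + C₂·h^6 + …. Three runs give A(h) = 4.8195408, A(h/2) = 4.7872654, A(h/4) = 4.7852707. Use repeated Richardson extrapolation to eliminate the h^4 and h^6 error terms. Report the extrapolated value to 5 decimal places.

4.78514

First eliminate the h^4 term (factor 2^4 = 16):
  B₁ = (16·4.7872654 − 4.8195408)/15 = 4.7851137
  B₂ = (16·4.7852707 − 4.7872654)/15 = 4.7851377
Then eliminate the h^6 term (factor 2^6 = 64):
  (64·4.7851377 − 4.7851137)/63 = 4.7851381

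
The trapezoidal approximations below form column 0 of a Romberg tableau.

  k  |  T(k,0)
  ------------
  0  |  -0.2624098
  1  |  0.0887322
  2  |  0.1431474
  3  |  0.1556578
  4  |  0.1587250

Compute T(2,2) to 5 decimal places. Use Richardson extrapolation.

T(1,1) = (4·0.0887322 − (-0.2624098)) / 3 = 0.2057795
T(2,1) = 0.1431474 + (0.1431474 − 0.0887322)/3 = 0.1612858
T(2,2) = (16·0.1612858 − 0.2057795) / 15 = 0.1583196

0.15832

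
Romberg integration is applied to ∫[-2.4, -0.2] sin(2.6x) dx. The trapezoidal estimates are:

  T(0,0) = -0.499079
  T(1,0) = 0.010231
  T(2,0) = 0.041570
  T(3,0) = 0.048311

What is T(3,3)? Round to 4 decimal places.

0.0506

T(1,1) = 0.010231 + (0.010231 − (-0.499079))/3 = 0.180001
T(2,1) = (4·0.041570 − 0.010231) / 3 = 0.052016
T(3,1) = (4·0.048311 − 0.041570) / 3 = 0.050558
T(2,2) = (16·0.052016 − 0.180001) / 15 = 0.043484
T(3,2) = 0.050558 + (0.050558 − 0.052016)/15 = 0.050461
T(3,3) = (64·0.050461 − 0.043484) / 63 = 0.050572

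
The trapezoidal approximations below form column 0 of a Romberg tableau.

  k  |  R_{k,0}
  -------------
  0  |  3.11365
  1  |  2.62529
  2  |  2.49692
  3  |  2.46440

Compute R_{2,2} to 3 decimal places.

Richardson extrapolation on the trapezoidal column (denominator 4−1=3):
R_{1,1} = 2.62529 + (2.62529 − 3.11365)/3 = 2.46250
R_{2,1} = 2.49692 + (2.49692 − 2.62529)/3 = 2.45413
R_{2,2} = (16·2.45413 − 2.46250) / 15 = 2.45357

2.454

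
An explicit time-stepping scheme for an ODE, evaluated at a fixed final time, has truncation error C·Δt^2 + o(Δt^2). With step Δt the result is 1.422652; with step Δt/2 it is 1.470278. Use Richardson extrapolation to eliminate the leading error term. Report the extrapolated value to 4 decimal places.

The leading error scales as Δt^2; refining by a factor of 2 reduces it by 2^2 = 4.
Extrapolated value = (4·A(Δt/2) − A(Δt)) / (4 − 1)
= (4·1.470278 − 1.422652) / 3
= 4.458460 / 3 = 1.486153

1.4862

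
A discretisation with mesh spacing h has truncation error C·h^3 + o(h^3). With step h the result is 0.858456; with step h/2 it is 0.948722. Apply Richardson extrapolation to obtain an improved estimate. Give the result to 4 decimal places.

0.9616

The leading error scales as h^3; refining by a factor of 2 reduces it by 2^3 = 8.
Extrapolated value = (8·A(h/2) − A(h)) / (8 − 1)
= (8·0.948722 − 0.858456) / 7
= 6.731320 / 7 = 0.961617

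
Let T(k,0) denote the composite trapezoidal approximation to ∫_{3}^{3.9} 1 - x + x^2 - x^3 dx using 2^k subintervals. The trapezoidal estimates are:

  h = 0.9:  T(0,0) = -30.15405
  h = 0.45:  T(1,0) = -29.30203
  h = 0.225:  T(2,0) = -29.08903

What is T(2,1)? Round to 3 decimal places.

-29.018

T(2,1) = (4·(-29.08903) − (-29.30203)) / 3 = -29.01803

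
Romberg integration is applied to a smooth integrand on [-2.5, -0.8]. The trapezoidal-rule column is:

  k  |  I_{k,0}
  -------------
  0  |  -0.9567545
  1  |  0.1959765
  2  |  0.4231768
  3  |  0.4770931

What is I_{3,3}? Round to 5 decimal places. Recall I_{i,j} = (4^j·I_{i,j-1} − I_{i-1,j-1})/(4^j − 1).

0.49483

Richardson extrapolation on the trapezoidal column (denominator 4−1=3):
I_{1,1} = 0.1959765 + (0.1959765 − (-0.9567545))/3 = 0.5802202
I_{2,1} = (4·0.4231768 − 0.1959765) / 3 = 0.4989102
I_{3,1} = 0.4770931 + (0.4770931 − 0.4231768)/3 = 0.4950652
I_{2,2} = (16·0.4989102 − 0.5802202) / 15 = 0.4934895
I_{3,2} = (16·0.4950652 − 0.4989102) / 15 = 0.4948089
I_{3,3} = 0.4948089 + (0.4948089 − 0.4934895)/63 = 0.4948298
(Column j=1 coincides with Simpson's rule on the same nodes.)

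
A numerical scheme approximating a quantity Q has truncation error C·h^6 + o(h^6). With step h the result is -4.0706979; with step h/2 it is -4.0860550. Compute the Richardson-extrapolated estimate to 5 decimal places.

-4.08630

The leading error scales as h^6; refining by a factor of 2 reduces it by 2^6 = 64.
Extrapolated value = (64·A(h/2) − A(h)) / (64 − 1)
= (64·(-4.0860550) − (-4.0706979)) / 63
= -257.4368221 / 63 = -4.0862988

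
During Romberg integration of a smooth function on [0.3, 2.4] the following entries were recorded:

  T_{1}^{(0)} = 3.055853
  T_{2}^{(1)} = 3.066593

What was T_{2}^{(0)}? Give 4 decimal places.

From T_{2}^{(1)} = (4·T_{2}^{(0)} − T_{1}^{(0)})/3, solve for T_{2}^{(0)}:
4·T_{2}^{(0)} = 3·3.066593 + 3.055853 = 12.255632
T_{2}^{(0)} = 3.063908

3.0639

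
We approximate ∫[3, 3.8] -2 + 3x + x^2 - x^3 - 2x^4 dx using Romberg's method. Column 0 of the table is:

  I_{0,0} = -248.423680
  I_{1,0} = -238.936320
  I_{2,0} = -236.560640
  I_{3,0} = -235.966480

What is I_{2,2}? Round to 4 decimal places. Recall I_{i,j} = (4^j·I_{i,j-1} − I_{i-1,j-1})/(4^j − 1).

I_{1,1} = (4·(-238.936320) − (-248.423680)) / 3 = -235.773867
I_{2,1} = -236.560640 + (-236.560640 − (-238.936320))/3 = -235.768747
I_{2,2} = (16·(-235.768747) − (-235.773867)) / 15 = -235.768406

-235.7684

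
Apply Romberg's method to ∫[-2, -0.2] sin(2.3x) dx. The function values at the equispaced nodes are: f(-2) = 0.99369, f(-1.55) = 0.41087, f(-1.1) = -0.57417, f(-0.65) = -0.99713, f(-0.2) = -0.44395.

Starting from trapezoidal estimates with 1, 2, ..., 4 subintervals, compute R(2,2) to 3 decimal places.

R(0,0) (trapezoid, 1 panel, h=1.8000): 0.49477
R(1,0) (trapezoid, 2 panels, h=0.9000): -0.26937
R(2,0) (trapezoid, 4 panels, h=0.4500): -0.39850
R(1,1) = -0.26937 + (-0.26937 − 0.49477)/3 = -0.52408
R(2,1) = -0.39850 + (-0.39850 − (-0.26937))/3 = -0.44154
R(2,2) = -0.44154 + (-0.44154 − (-0.52408))/15 = -0.43604

-0.436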